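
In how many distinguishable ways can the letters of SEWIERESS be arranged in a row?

10080

Letter multiplicities in SEWIERESS: E×3, I×1, R×1, S×3, W×1.
The number of distinct arrangements is 9!/(3!·3!) = 362880/36 = 10080.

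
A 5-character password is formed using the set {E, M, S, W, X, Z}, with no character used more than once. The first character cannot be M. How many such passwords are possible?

600

The first character has 6−1 = 5 choices (anything except M).
The remaining 4 characters are filled from the other 5 symbols without repetition: 5 × 4 × 3 × 2 = 120.
Total: 5 × 120 = 600.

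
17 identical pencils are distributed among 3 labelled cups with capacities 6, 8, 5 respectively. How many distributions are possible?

By stars and bars, unrestricted non-negative solutions to x_1+…+x_3 = 17 number C(17+2,2) = 171.
Subtract solutions that violate a single cap (substitute x_i' = x_i − (cap_i+1)): x_1 ≥ 7 gives C(12,2) = 66; x_2 ≥ 9 gives C(10,2) = 45; x_3 ≥ 6 gives C(13,2) = 78. Together 189.
Add back pairs where two caps are both exceeded: 3 + 15 + 6 = 24.
By inclusion–exclusion the count is 171 − 189 + 24 = 6.

6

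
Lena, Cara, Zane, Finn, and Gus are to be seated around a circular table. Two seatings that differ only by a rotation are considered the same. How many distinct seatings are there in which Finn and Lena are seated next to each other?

12

Glue Finn and Lena into a block (2 internal orders). Seating 4 units around a circle gives (3)! arrangements.
So 2 × (3)! = 2 × 6 = 12.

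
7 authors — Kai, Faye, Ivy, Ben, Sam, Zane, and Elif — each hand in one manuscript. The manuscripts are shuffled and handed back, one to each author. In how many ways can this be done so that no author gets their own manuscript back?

Let Aᵢ be the assignments in which author i gets their own manuscript. We want the size of the complement of A₁∪…∪A_7.
By inclusion–exclusion this is Σ_{j=0}^{7} (−1)^j C(7,j)·(7−j)!.
Computing: 5040 − 5040 + 2520 − 840 + 210 − 42 + 7 − 1 = 1854.

1854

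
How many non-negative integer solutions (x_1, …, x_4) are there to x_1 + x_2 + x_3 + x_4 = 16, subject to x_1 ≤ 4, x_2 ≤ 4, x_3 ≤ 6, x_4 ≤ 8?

By stars and bars, unrestricted non-negative solutions to x_1+…+x_4 = 16 number C(16+3,3) = 969.
Subtract solutions that violate a single cap (substitute x_i' = x_i − (cap_i+1)): x_1 ≥ 5 gives C(14,3) = 364; x_2 ≥ 5 gives C(14,3) = 364; x_3 ≥ 7 gives C(12,3) = 220; x_4 ≥ 9 gives C(10,3) = 120. Together 1068.
Add back pairs where two caps are both exceeded: 84 + 35 + 10 + 35 + 10 + 1 = 175.
By inclusion–exclusion the count is 969 − 1068 + 175 = 76.

76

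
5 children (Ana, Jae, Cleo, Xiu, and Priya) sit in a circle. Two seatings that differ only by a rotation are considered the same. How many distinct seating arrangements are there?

Fix one person's seat to break rotational symmetry; the remaining 4 people can be arranged in (4)! = 24 ways.

24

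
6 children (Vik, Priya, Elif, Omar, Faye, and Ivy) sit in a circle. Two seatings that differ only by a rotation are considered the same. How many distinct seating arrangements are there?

120

Seat Vik anywhere (absorbing the rotational symmetry), then permute the other 5: (5)! = 120.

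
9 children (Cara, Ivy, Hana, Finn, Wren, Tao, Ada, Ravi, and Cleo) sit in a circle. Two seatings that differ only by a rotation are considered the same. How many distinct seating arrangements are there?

Seat Cara anywhere (absorbing the rotational symmetry), then permute the other 8: (8)! = 40320.

40320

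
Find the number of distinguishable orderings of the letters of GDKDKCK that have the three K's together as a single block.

60

Treat the 3 copies of K as a single block. The multiset to arrange is then {KKK, C, D, D, G}, 5 items in all.
That gives (5)!/(2!) = 60 arrangements.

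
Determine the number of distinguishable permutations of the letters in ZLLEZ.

30

The 5 letters of ZLLEZ have repeats: L appearing twice and Z appearing twice.
The number of distinct arrangements is 5!/(2!·2!) = 120/4 = 30.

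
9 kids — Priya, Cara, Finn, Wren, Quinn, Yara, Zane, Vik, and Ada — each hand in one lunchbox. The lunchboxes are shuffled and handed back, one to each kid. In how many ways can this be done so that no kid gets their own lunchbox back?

133496

Count assignments avoiding every fixed point. For any j of the 9 kids fixed to their own lunchbox, the other 9−j can be arranged in (9−j)! ways.
By inclusion–exclusion this is Σ_{j=0}^{9} (−1)^j C(9,j)·(9−j)!.
Computing: 362880 − 362880 + 181440 − 60480 + 15120 − 3024 + 504 − 72 + 9 − 1 = 133496.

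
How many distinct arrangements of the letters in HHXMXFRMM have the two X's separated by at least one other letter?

There are 9!/(3!·2!·2!) = 15120 arrangements of HHXMXFRMM in total.
If the two X's are adjacent, glue them into one block, leaving 8 items to arrange: (8)!/(3!·2!) = 3360 ways.
Hence 15120 − 3360 = 11760.

11760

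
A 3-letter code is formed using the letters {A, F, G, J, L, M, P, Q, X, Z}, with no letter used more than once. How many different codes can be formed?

Choose and order 3 of the 10 symbols: the first letter has 10 options, the next 9, then 8.
10 × 9 × 8 = 720.

720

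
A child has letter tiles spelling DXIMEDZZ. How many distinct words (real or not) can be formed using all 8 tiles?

The 8 letters of DXIMEDZZ have repeats: D appearing twice and Z appearing twice.
Dividing 8! = 40320 by 2!·2! = 4 for the repeated letters gives 10080.

10080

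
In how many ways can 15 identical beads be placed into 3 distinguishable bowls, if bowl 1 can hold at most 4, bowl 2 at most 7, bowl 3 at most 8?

By stars and bars, unrestricted non-negative solutions to x_1+…+x_3 = 15 number C(15+2,2) = 136.
Subtract solutions that violate a single cap (substitute x_i' = x_i − (cap_i+1)): x_1 ≥ 5 gives C(12,2) = 66; x_2 ≥ 8 gives C(9,2) = 36; x_3 ≥ 9 gives C(8,2) = 28. Together 130.
Add back pairs where two caps are both exceeded: 6 + 3 + 0 = 9.
By inclusion–exclusion the count is 136 − 130 + 9 = 15.

15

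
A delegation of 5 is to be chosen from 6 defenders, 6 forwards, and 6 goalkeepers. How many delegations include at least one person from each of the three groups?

6210

Total 5-person selections from all 18: C(18,5) = 8568.
Selections missing a whole group: no defenders → C(12,5) = 792; no forwards → C(12,5) = 792; no goalkeepers → C(12,5) = 792.
Add back selections omitting two groups (i.e. drawn from a single group): C(6,5) + C(6,5) + C(6,5) = 18.
By inclusion–exclusion: 8568 − 2376 + 18 = 6210.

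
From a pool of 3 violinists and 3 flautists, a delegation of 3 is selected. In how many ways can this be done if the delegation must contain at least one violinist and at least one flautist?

18

With no constraint there are C(6,3) = 20 possible selections.
Subtract selections that omit an entire group: no violinists → C(3,3) = 1; no flautists → C(3,3) = 1.
Both groups omitted at once is impossible, so 20 − 2 = 18.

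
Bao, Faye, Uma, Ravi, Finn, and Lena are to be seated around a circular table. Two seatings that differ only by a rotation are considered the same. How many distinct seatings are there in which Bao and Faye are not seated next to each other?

72

All circular seatings of 6 people number (5)! = 120.
Seatings with Bao beside Faye: treat them as a block with 2 internal orders, giving 2 × (4)! = 48.
Subtracting, 120 − 48 = 72.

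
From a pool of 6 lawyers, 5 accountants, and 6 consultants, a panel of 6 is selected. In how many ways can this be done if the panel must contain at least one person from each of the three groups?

10530

With no constraint there are C(17,6) = 12376 possible selections.
Subtract selections that omit an entire group: no lawyers → C(11,6) = 462; no accountants → C(12,6) = 924; no consultants → C(11,6) = 462.
Add back selections omitting two groups (i.e. drawn from a single group): C(6,6) + C(5,6) + C(6,6) = 2.
By inclusion–exclusion: 12376 − 1848 + 2 = 10530.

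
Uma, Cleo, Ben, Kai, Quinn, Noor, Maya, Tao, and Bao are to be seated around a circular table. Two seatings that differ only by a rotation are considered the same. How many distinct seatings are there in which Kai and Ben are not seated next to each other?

Without the restriction there are (8)! = 40320 seatings.
Seatings with Kai beside Ben: treat them as a block with 2 internal orders, giving 2 × (7)! = 10080.
Subtracting, 40320 − 10080 = 30240.

30240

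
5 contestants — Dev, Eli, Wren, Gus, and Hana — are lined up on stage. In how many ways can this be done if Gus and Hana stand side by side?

48

Place the 3 others and the Gus-Hana pair as 4 objects in a line; the pair has 2 internal arrangements.
That gives 2 × 4! = 2 × 24 = 48.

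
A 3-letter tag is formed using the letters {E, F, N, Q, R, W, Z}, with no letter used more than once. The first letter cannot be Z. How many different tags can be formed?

180

The first letter has 7−1 = 6 choices (anything except Z).
The remaining 2 letters are filled from the other 6 symbols without repetition: 6 × 5 = 30.
Total: 6 × 30 = 180.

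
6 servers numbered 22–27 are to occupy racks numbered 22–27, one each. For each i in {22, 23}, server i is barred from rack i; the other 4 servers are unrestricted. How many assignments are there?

Let Aᵢ (for i ∈ {22, 23}) be the placements that put server i in its forbidden rack. Any j of these fix j positions, leaving (6−j)! ways to fill the rest, and there are C(2,j) ways to pick which j.
By inclusion–exclusion, the number of valid placements is Σ_{j=0}^{2} (−1)^j C(2,j)·(6−j)!.
Computing: 720 − 240 + 24 = 504.

504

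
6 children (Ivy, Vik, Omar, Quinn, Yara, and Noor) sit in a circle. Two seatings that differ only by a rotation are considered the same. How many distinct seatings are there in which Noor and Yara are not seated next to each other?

72

Without the restriction there are (5)! = 120 seatings.
Seatings with Noor beside Yara: treat them as a block with 2 internal orders, giving 2 × (4)! = 48.
Subtracting, 120 − 48 = 72.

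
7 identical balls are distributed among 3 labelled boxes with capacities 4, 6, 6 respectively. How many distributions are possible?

28

By stars and bars, unrestricted non-negative solutions to x_1+…+x_3 = 7 number C(7+2,2) = 36.
Subtract solutions that violate a single cap (substitute x_i' = x_i − (cap_i+1)): x_1 ≥ 5 gives C(4,2) = 6; x_2 ≥ 7 gives C(2,2) = 1; x_3 ≥ 7 gives C(2,2) = 1. Together 8.
No two caps can be exceeded simultaneously, so the pair terms are all 0.
By inclusion–exclusion the count is 36 − 8 + 0 = 28.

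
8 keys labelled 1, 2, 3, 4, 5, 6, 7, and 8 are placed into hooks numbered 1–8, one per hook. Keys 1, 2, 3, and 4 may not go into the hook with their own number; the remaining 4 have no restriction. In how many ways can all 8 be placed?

Let Aᵢ (for 1 ≤ i ≤ 4) be the placements that put key i in its forbidden hook. Any j of these fix j positions, leaving (8−j)! ways to fill the rest, and there are C(4,j) ways to pick which j.
By inclusion–exclusion, the number of valid placements is Σ_{j=0}^{4} (−1)^j C(4,j)·(8−j)!.
Computing: 40320 − 20160 + 4320 − 480 + 24 = 24024.

24024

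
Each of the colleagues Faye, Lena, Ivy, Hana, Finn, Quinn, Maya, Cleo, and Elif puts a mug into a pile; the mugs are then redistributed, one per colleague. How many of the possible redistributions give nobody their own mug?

Let Aᵢ be the assignments in which colleague i gets their own mug. We want the size of the complement of A₁∪…∪A_9.
By inclusion–exclusion this is Σ_{j=0}^{9} (−1)^j C(9,j)·(9−j)!.
Computing: 362880 − 362880 + 181440 − 60480 + 15120 − 3024 + 504 − 72 + 9 − 1 = 133496.

133496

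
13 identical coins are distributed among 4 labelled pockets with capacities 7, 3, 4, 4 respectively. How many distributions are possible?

50

Ignoring the caps, the number of non-negative solutions to x_1+…+x_4 = 13 is C(16,3) = 560.
Subtract solutions that violate a single cap (substitute x_i' = x_i − (cap_i+1)): x_1 ≥ 8 gives C(8,3) = 56; x_2 ≥ 4 gives C(12,3) = 220; x_3 ≥ 5 gives C(11,3) = 165; x_4 ≥ 5 gives C(11,3) = 165. Together 606.
Add back pairs where two caps are both exceeded: 4 + 1 + 1 + 35 + 35 + 20 = 96.
By inclusion–exclusion the count is 560 − 606 + 96 = 50.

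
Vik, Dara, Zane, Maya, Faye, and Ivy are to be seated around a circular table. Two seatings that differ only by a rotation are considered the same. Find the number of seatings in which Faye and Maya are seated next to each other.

Glue Faye and Maya into a block (2 internal orders). Seating 5 units around a circle gives (4)! arrangements.
So 2 × (4)! = 2 × 24 = 48.

48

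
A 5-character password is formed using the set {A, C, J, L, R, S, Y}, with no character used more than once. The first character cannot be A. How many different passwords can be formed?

The first character has 7−1 = 6 choices (anything except A).
The remaining 4 characters are filled from the other 6 symbols without repetition: 6 × 5 × 4 × 3 = 360.
Total: 6 × 360 = 2160.

2160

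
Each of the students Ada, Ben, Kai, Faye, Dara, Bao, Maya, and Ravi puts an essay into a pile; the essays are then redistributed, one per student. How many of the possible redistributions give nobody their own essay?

14833

Count assignments avoiding every fixed point. For any j of the 8 students fixed to their own essay, the other 8−j can be arranged in (8−j)! ways.
By inclusion–exclusion this is Σ_{j=0}^{8} (−1)^j C(8,j)·(8−j)!.
Computing: 40320 − 40320 + 20160 − 6720 + 1680 − 336 + 56 − 8 + 1 = 14833.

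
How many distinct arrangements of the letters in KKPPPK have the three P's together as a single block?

Treat the 3 copies of P as a single block. The multiset to arrange is then {PPP, K, K, K}, 4 items in all.
That gives (4)!/(3!) = 4 arrangements.

4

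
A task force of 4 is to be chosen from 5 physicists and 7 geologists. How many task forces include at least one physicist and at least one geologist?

With no constraint there are C(12,4) = 495 possible selections.
Subtract selections that omit an entire group: no physicists → C(7,4) = 35; no geologists → C(5,4) = 5.
Both groups omitted at once is impossible, so 495 − 40 = 455.

455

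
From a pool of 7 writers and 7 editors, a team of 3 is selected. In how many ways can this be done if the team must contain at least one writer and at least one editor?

Total 3-person selections from all 14: C(14,3) = 364.
Subtract selections that omit an entire group: no writers → C(7,3) = 35; no editors → C(7,3) = 35.
Both groups omitted at once is impossible, so 364 − 70 = 294.

294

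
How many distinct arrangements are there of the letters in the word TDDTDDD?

The 7 letters of TDDTDDD have repeats: D appearing 5 times and T appearing twice.
Dividing 7! = 5040 by 5!·2! = 240 for the repeated letters gives 21.

21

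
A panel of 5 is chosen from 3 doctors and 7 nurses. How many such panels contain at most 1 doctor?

126

Split by how many doctors are chosen (0 through 1).
Sum: C(3,0)·C(7,5) + C(3,1)·C(7,4) = 21 + 105 = 126.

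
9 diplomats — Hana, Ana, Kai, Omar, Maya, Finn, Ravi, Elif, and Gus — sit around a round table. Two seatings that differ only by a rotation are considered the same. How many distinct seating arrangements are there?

40320

Fix one person's seat to break rotational symmetry; the remaining 8 people can be arranged in (8)! = 40320 ways.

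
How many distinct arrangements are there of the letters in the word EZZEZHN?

420

EZZEZHN has 7 letters with E appearing twice and Z appearing 3 times.
So there are 7! / (3!·2!) = 420 distinguishable arrangements.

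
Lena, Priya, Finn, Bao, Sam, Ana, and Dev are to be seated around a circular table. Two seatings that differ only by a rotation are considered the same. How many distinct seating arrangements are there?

Seat Lena anywhere (absorbing the rotational symmetry), then permute the other 6: (6)! = 720.

720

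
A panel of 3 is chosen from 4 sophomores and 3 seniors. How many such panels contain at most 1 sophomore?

13

Split by how many sophomores are chosen (0 through 1).
Sum: C(4,0)·C(3,3) + C(4,1)·C(3,2) = 1 + 12 = 13.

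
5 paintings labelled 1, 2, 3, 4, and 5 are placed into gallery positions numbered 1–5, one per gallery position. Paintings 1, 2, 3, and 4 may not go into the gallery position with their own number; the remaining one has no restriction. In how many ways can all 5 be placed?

Let Aᵢ (for 1 ≤ i ≤ 4) be the placements that put painting i in its forbidden gallery position. Any j of these fix j positions, leaving (5−j)! ways to fill the rest, and there are C(4,j) ways to pick which j.
By inclusion–exclusion, the number of valid placements is Σ_{j=0}^{4} (−1)^j C(4,j)·(5−j)!.
Computing: 120 − 96 + 36 − 8 + 1 = 53.

53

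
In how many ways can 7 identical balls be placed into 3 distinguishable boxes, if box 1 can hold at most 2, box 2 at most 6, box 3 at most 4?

By stars and bars, unrestricted non-negative solutions to x_1+…+x_3 = 7 number C(7+2,2) = 36.
Subtract solutions that violate a single cap (substitute x_i' = x_i − (cap_i+1)): x_1 ≥ 3 gives C(6,2) = 15; x_2 ≥ 7 gives C(2,2) = 1; x_3 ≥ 5 gives C(4,2) = 6. Together 22.
No two caps can be exceeded simultaneously, so the pair terms are all 0.
By inclusion–exclusion the count is 36 − 22 + 0 = 14.

14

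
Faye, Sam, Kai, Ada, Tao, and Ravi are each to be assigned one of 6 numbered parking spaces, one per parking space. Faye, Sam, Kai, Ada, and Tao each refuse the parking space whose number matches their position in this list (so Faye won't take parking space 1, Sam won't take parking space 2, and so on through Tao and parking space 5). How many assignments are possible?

Let Aᵢ (for 1 ≤ i ≤ 5) be the placements that put person i in their forbidden parking space. Any j of these fix j positions, leaving (6−j)! ways to fill the rest, and there are C(5,j) ways to pick which j.
By inclusion–exclusion, the number of valid placements is Σ_{j=0}^{5} (−1)^j C(5,j)·(6−j)!.
Computing: 720 − 600 + 240 − 60 + 10 − 1 = 309.

309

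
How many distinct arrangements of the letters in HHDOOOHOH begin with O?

Fix O in the first position and arrange the remaining 8 letters.
Those 8 letters have H appearing 4 times and O appearing 3 times, giving (8)!/(4!·3!) = 280.

280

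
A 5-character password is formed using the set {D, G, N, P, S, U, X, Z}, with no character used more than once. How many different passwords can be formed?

6720

Choose and order 5 of the 8 symbols: the first character has 8 options, the next 7, and so on down to 4.
That product is 8 × 7 × 6 × 5 × 4 = 6720.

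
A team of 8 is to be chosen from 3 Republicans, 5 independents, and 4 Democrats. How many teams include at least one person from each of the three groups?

485

Unrestricted: C(12,8) = 495 ways to pick any 8 of the 12.
Subtract selections that omit an entire group: no Republicans → C(9,8) = 9; no independents → C(7,8) = 0; no Democrats → C(8,8) = 1.
Add back selections omitting two groups (i.e. drawn from a single group): C(3,8) + C(5,8) + C(4,8) = 0.
By inclusion–exclusion: 495 − 10 + 0 = 485.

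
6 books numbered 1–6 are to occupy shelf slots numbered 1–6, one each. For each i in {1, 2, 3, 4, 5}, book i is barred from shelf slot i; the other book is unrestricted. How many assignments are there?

309

Let Aᵢ (for 1 ≤ i ≤ 5) be the placements that put book i in its forbidden shelf slot. Any j of these fix j positions, leaving (6−j)! ways to fill the rest, and there are C(5,j) ways to pick which j.
By inclusion–exclusion, the number of valid placements is Σ_{j=0}^{5} (−1)^j C(5,j)·(6−j)!.
Computing: 720 − 600 + 240 − 60 + 10 − 1 = 309.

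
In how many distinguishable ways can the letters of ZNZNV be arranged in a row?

30

The 5 letters of ZNZNV have repeats: N appearing twice and Z appearing twice.
So there are 5! / (2!·2!) = 30 distinguishable arrangements.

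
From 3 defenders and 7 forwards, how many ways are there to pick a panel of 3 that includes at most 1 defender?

Split by how many defenders are chosen (0 through 1).
Sum: C(3,0)·C(7,3) + C(3,1)·C(7,2) = 35 + 63 = 98.

98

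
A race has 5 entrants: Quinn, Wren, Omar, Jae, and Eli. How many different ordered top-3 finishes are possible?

60

There are 5 choices for 1st place, 4 for 2nd, and 3 for 3rd.
That gives 5 × 4 × 3 = 60.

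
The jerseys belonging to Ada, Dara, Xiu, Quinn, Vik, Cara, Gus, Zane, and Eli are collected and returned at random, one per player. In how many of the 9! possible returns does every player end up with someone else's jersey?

Count assignments avoiding every fixed point. For any j of the 9 players fixed to their old jersey, the other 9−j can be arranged in (9−j)! ways.
By inclusion–exclusion this is Σ_{j=0}^{9} (−1)^j C(9,j)·(9−j)!.
Computing: 362880 − 362880 + 181440 − 60480 + 15120 − 3024 + 504 − 72 + 9 − 1 = 133496.

133496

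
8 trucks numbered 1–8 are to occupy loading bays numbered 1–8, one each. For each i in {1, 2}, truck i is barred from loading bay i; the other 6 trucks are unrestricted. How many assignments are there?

30960

Let Aᵢ (for i ∈ {1, 2}) be the placements that put truck i in its forbidden loading bay. Any j of these fix j positions, leaving (8−j)! ways to fill the rest, and there are C(2,j) ways to pick which j.
By inclusion–exclusion, the number of valid placements is Σ_{j=0}^{2} (−1)^j C(2,j)·(8−j)!.
Computing: 40320 − 10080 + 720 = 30960.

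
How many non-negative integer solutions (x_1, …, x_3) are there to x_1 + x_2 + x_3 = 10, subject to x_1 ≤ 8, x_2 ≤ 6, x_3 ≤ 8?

50

By stars and bars, unrestricted non-negative solutions to x_1+…+x_3 = 10 number C(10+2,2) = 66.
Subtract solutions that violate a single cap (substitute x_i' = x_i − (cap_i+1)): x_1 ≥ 9 gives C(3,2) = 3; x_2 ≥ 7 gives C(5,2) = 10; x_3 ≥ 9 gives C(3,2) = 3. Together 16.
No two caps can be exceeded simultaneously, so the pair terms are all 0.
By inclusion–exclusion the count is 66 − 16 + 0 = 50.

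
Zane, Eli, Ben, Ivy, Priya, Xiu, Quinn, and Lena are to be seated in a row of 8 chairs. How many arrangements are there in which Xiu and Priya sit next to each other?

10080

Treat {Xiu, Priya} as a single unit. There are 7 units to order, and the pair itself can be ordered 2 ways.
So the count is 2·(7)! = 10080.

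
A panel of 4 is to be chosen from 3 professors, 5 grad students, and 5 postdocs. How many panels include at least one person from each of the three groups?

With no constraint there are C(13,4) = 715 possible selections.
Subtract selections that omit an entire group: no professors → C(10,4) = 210; no grad students → C(8,4) = 70; no postdocs → C(8,4) = 70.
Add back selections omitting two groups (i.e. drawn from a single group): C(3,4) + C(5,4) + C(5,4) = 10.
By inclusion–exclusion: 715 − 350 + 10 = 375.

375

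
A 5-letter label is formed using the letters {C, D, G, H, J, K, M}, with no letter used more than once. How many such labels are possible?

2520

This is a permutation of 5 out of 7: P(7,5) = 7!/2!.
That product is 7 × 6 × 5 × 4 × 3 = 2520.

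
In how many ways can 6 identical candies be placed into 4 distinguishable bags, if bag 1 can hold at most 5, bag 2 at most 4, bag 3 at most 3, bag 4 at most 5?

Ignoring the caps, the number of non-negative solutions to x_1+…+x_4 = 6 is C(9,3) = 84.
Subtract solutions that violate a single cap (substitute x_i' = x_i − (cap_i+1)): x_1 ≥ 6 gives C(3,3) = 1; x_2 ≥ 5 gives C(4,3) = 4; x_3 ≥ 4 gives C(5,3) = 10; x_4 ≥ 6 gives C(3,3) = 1. Together 16.
No two caps can be exceeded simultaneously, so the pair terms are all 0.
By inclusion–exclusion the count is 84 − 16 + 0 = 68.

68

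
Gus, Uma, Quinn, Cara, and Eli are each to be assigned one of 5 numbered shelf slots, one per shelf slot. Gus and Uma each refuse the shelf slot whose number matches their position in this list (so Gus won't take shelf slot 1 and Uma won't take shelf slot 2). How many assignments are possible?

78

Let Aᵢ (for i ∈ {1, 2}) be the placements that put person i in their forbidden shelf slot. Any j of these fix j positions, leaving (5−j)! ways to fill the rest, and there are C(2,j) ways to pick which j.
By inclusion–exclusion, the number of valid placements is Σ_{j=0}^{2} (−1)^j C(2,j)·(5−j)!.
Computing: 120 − 48 + 6 = 78.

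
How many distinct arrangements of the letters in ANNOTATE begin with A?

1260

Fix A in the first position and arrange the remaining 7 letters.
Those 7 letters have N appearing twice and T appearing twice, giving (7)!/(2!·2!) = 1260.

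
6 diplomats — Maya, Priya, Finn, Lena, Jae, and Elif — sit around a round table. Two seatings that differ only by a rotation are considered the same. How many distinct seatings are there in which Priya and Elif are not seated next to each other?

Without the restriction there are (5)! = 120 seatings.
Seatings with Priya beside Elif: treat them as a block with 2 internal orders, giving 2 × (4)! = 48.
Subtracting, 120 − 48 = 72.

72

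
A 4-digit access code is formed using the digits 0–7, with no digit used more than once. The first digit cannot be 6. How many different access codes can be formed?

The first digit has 8−1 = 7 choices (anything except 6).
The remaining 3 digits are filled from the other 7 symbols without repetition: 7 × 6 × 5 = 210.
Total: 7 × 210 = 1470.

1470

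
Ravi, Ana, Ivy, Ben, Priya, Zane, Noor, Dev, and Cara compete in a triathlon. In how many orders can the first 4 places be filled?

3024

There are 9 choices for 1st place, 8 for 2nd, and so on down to 6 for position 4.
That gives 9 × 8 × 7 × 6 = 3024.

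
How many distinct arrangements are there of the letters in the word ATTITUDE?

6720

Letter multiplicities in ATTITUDE: A×1, D×1, E×1, I×1, T×3, U×1.
Dividing 8! = 40320 by 3! = 6 for the repeated letters gives 6720.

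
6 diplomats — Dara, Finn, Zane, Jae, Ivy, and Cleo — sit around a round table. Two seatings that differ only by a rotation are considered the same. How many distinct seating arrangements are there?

120

Fix one person's seat to break rotational symmetry; the remaining 5 people can be arranged in (5)! = 120 ways.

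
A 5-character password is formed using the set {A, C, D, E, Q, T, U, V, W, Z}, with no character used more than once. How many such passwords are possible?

30240

Choose and order 5 of the 10 symbols: the first character has 10 options, the next 9, and so on down to 6.
That product is 10 × 9 × 8 × 7 × 6 = 30240.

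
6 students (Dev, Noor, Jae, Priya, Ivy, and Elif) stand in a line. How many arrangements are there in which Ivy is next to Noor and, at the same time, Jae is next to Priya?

96

Treat {Ivy,Noor} as one block (2 orders) and {Jae,Priya} as another (2 orders).
That leaves 4 units to arrange: 2 × 2 × 4! = 4 × 24 = 96.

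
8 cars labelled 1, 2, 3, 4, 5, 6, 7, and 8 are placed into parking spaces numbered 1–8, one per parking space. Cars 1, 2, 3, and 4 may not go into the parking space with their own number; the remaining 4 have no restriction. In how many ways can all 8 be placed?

24024

Let Aᵢ (for 1 ≤ i ≤ 4) be the placements that put car i in its forbidden parking space. Any j of these fix j positions, leaving (8−j)! ways to fill the rest, and there are C(4,j) ways to pick which j.
By inclusion–exclusion, the number of valid placements is Σ_{j=0}^{4} (−1)^j C(4,j)·(8−j)!.
Computing: 40320 − 20160 + 4320 − 480 + 24 = 24024.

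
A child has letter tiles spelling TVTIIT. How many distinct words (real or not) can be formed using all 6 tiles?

Letter multiplicities in TVTIIT: I×2, T×3, V×1.
Dividing 6! = 720 by 3!·2! = 12 for the repeated letters gives 60.

60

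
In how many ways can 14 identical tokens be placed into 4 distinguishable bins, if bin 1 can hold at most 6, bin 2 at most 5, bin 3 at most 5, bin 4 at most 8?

192

By stars and bars, unrestricted non-negative solutions to x_1+…+x_4 = 14 number C(14+3,3) = 680.
Subtract solutions that violate a single cap (substitute x_i' = x_i − (cap_i+1)): x_1 ≥ 7 gives C(10,3) = 120; x_2 ≥ 6 gives C(11,3) = 165; x_3 ≥ 6 gives C(11,3) = 165; x_4 ≥ 9 gives C(8,3) = 56. Together 506.
Add back pairs where two caps are both exceeded: 4 + 4 + 0 + 10 + 0 + 0 = 18.
By inclusion–exclusion the count is 680 − 506 + 18 = 192.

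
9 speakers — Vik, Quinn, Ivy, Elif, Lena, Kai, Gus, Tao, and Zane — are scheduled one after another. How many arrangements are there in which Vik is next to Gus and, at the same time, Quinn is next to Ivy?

20160

Treat {Vik,Gus} as one block (2 orders) and {Quinn,Ivy} as another (2 orders).
That leaves 7 units to arrange: 2 × 2 × 7! = 4 × 5040 = 20160.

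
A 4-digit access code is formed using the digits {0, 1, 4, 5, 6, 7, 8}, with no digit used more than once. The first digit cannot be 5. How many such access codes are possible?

The first digit has 7−1 = 6 choices (anything except 5).
The remaining 3 digits are filled from the other 6 symbols without repetition: 6 × 5 × 4 = 120.
Total: 6 × 120 = 720.

720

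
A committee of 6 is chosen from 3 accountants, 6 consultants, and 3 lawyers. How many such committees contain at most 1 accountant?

462

Split by how many accountants are chosen (0 through 1).
Sum: C(3,0)·C(9,6) + C(3,1)·C(9,5) = 84 + 378 = 462.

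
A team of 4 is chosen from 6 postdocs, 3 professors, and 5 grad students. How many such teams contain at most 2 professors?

990

Split by how many professors are chosen (0 through 2).
Sum: C(3,0)·C(11,4) + C(3,1)·C(11,3) + C(3,2)·C(11,2) = 330 + 495 + 165 = 990.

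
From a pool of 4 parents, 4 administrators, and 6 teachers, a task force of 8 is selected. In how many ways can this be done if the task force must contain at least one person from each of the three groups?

2912

Total 8-person selections from all 14: C(14,8) = 3003.
Subtract selections that omit an entire group: no parents → C(10,8) = 45; no administrators → C(10,8) = 45; no teachers → C(8,8) = 1.
Add back selections omitting two groups (i.e. drawn from a single group): C(4,8) + C(4,8) + C(6,8) = 0.
By inclusion–exclusion: 3003 − 91 + 0 = 2912.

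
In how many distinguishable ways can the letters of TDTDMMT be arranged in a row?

210

TDTDMMT has 7 letters with D appearing twice, M appearing twice, and T appearing 3 times.
So there are 7! / (3!·2!·2!) = 210 distinguishable arrangements.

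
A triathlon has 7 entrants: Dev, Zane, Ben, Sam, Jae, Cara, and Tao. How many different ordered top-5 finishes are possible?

2520

This is an ordered selection of 5 from 7: P(7,5).
That gives 7 × 6 × 5 × 4 × 3 = 2520.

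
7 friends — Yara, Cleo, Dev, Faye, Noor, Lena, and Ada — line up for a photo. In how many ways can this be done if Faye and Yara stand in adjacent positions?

1440

Treat {Faye, Yara} as a single unit. There are 6 units to order, and the pair itself can be ordered 2 ways.
That gives 2 × 6! = 2 × 720 = 1440.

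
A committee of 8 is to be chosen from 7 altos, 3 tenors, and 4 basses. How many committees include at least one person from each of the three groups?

Unrestricted: C(14,8) = 3003 ways to pick any 8 of the 14.
Selections missing a whole group: no altos → C(7,8) = 0; no tenors → C(11,8) = 165; no basses → C(10,8) = 45.
Add back selections omitting two groups (i.e. drawn from a single group): C(7,8) + C(3,8) + C(4,8) = 0.
By inclusion–exclusion: 3003 − 210 + 0 = 2793.

2793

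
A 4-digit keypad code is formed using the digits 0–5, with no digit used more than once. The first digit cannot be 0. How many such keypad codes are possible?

300

The first digit has 6−1 = 5 choices (anything except 0).
The remaining 3 digits are filled from the other 5 symbols without repetition: 5 × 4 × 3 = 60.
Total: 5 × 60 = 300.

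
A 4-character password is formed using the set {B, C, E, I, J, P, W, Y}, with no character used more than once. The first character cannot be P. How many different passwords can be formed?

The first character has 8−1 = 7 choices (anything except P).
The remaining 3 characters are filled from the other 7 symbols without repetition: 7 × 6 × 5 = 210.
Total: 7 × 210 = 1470.

1470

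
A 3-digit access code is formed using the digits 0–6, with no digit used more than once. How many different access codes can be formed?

210

Choose and order 3 of the 7 symbols: the first digit has 7 options, the next 6, then 5.
That product is 7 × 6 × 5 = 210.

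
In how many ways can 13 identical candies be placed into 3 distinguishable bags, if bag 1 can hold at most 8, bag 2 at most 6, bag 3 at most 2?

Ignoring the caps, the number of non-negative solutions to x_1+…+x_3 = 13 is C(15,2) = 105.
Subtract solutions that violate a single cap (substitute x_i' = x_i − (cap_i+1)): x_1 ≥ 9 gives C(6,2) = 15; x_2 ≥ 7 gives C(8,2) = 28; x_3 ≥ 3 gives C(12,2) = 66. Together 109.
Add back pairs where two caps are both exceeded: 0 + 3 + 10 = 13.
By inclusion–exclusion the count is 105 − 109 + 13 = 9.

9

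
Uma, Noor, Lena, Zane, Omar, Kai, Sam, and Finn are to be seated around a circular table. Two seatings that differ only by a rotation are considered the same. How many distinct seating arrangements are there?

Seat Uma anywhere (absorbing the rotational symmetry), then permute the other 7: (7)! = 5040.

5040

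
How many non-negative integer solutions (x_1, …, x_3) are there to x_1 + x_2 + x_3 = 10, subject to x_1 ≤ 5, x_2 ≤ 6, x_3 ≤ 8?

38

By stars and bars, unrestricted non-negative solutions to x_1+…+x_3 = 10 number C(10+2,2) = 66.
Subtract solutions that violate a single cap (substitute x_i' = x_i − (cap_i+1)): x_1 ≥ 6 gives C(6,2) = 15; x_2 ≥ 7 gives C(5,2) = 10; x_3 ≥ 9 gives C(3,2) = 3. Together 28.
No two caps can be exceeded simultaneously, so the pair terms are all 0.
By inclusion–exclusion the count is 66 − 28 + 0 = 38.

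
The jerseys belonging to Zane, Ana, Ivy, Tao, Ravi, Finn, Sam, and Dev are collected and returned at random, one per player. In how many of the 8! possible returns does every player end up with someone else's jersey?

Let Aᵢ be the assignments in which player i gets their old jersey. We want the size of the complement of A₁∪…∪A_8.
By inclusion–exclusion this is Σ_{j=0}^{8} (−1)^j C(8,j)·(8−j)!.
Computing: 40320 − 40320 + 20160 − 6720 + 1680 − 336 + 56 − 8 + 1 = 14833.

14833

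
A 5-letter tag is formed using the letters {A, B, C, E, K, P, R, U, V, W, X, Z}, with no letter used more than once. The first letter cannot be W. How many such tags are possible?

The first letter has 12−1 = 11 choices (anything except W).
The remaining 4 letters are filled from the other 11 symbols without repetition: 11 × 10 × 9 × 8 = 7920.
Total: 11 × 7920 = 87120.

87120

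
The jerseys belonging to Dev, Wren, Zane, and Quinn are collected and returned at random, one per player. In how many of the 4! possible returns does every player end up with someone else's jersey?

9

Count assignments avoiding every fixed point. For any j of the 4 players fixed to their old jersey, the other 4−j can be arranged in (4−j)! ways.
By inclusion–exclusion this is Σ_{j=0}^{4} (−1)^j C(4,j)·(4−j)!.
Computing: 24 − 24 + 12 − 4 + 1 = 9.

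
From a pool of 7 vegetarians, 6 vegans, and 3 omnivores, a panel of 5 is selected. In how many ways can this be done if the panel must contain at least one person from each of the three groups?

Total 5-person selections from all 16: C(16,5) = 4368.
Subtract selections that omit an entire group: no vegetarians → C(9,5) = 126; no vegans → C(10,5) = 252; no omnivores → C(13,5) = 1287.
Add back selections omitting two groups (i.e. drawn from a single group): C(7,5) + C(6,5) + C(3,5) = 27.
By inclusion–exclusion: 4368 − 1665 + 27 = 2730.

2730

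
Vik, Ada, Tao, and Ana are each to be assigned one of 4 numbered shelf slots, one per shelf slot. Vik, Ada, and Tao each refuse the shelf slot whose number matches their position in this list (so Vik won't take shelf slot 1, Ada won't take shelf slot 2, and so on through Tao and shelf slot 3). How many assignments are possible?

11

Let Aᵢ (for i ∈ {1, 2, 3}) be the placements that put person i in their forbidden shelf slot. Any j of these fix j positions, leaving (4−j)! ways to fill the rest, and there are C(3,j) ways to pick which j.
By inclusion–exclusion, the number of valid placements is Σ_{j=0}^{3} (−1)^j C(3,j)·(4−j)!.
Computing: 24 − 18 + 6 − 1 = 11.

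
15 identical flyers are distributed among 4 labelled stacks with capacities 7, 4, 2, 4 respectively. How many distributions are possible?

10

By stars and bars, unrestricted non-negative solutions to x_1+…+x_4 = 15 number C(15+3,3) = 816.
Subtract solutions that violate a single cap (substitute x_i' = x_i − (cap_i+1)): x_1 ≥ 8 gives C(10,3) = 120; x_2 ≥ 5 gives C(13,3) = 286; x_3 ≥ 3 gives C(15,3) = 455; x_4 ≥ 5 gives C(13,3) = 286. Together 1147.
Add back pairs where two caps are both exceeded: 10 + 35 + 10 + 120 + 56 + 120 = 351.
Subtract triples: 0 + 0 + 0 + 10 = 10.
By inclusion–exclusion the count is 816 − 1147 + 351 − 10 = 10.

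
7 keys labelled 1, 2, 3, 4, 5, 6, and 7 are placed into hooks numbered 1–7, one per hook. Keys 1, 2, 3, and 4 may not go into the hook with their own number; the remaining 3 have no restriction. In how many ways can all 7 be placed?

Let Aᵢ (for 1 ≤ i ≤ 4) be the placements that put key i in its forbidden hook. Any j of these fix j positions, leaving (7−j)! ways to fill the rest, and there are C(4,j) ways to pick which j.
By inclusion–exclusion, the number of valid placements is Σ_{j=0}^{4} (−1)^j C(4,j)·(7−j)!.
Computing: 5040 − 2880 + 720 − 96 + 6 = 2790.

2790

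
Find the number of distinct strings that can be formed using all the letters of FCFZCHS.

FCFZCHS has 7 letters with C appearing twice and F appearing twice.
So there are 7! / (2!·2!) = 1260 distinguishable arrangements.

1260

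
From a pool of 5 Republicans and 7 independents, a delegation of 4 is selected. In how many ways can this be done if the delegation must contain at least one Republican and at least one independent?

Total 4-person selections from all 12: C(12,4) = 495.
Subtract selections that omit an entire group: no Republicans → C(7,4) = 35; no independents → C(5,4) = 5.
Both groups omitted at once is impossible, so 495 − 40 = 455.

455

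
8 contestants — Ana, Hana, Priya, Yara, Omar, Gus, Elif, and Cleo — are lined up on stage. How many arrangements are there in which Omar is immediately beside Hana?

10080

Place the 6 others and the Omar-Hana pair as 7 objects in a line; the pair has 2 internal arrangements.
That gives 2 × 7! = 2 × 5040 = 10080.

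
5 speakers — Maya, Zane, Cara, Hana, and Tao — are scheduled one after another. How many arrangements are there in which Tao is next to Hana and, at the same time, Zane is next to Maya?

24

Treat {Tao,Hana} as one block (2 orders) and {Zane,Maya} as another (2 orders).
That leaves 3 units to arrange: 2 × 2 × 3! = 4 × 6 = 24.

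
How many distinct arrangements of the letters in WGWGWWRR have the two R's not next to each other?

There are 8!/(4!·2!·2!) = 420 arrangements of WGWGWWRR in total.
If the two R's are adjacent, glue them into one block, leaving 7 items to arrange: (7)!/(4!·2!) = 105 ways.
Hence 420 − 105 = 315.

315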